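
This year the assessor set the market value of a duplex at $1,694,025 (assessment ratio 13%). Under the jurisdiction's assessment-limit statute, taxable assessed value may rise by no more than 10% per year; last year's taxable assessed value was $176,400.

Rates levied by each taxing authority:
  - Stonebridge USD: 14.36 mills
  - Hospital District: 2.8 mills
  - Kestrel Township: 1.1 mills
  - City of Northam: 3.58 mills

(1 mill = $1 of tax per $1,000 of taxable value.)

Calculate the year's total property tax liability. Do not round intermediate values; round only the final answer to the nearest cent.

Uncapped assessed value = $1,694,025 × 0.13 = $220,223.25
Cap limit = $176,400 × 1.1 = $194,040
Taxable assessed value = min($220,223.25, $194,040) = $194,040 (cap binds)
Stonebridge USD: $194,040 × 0.01436 = $2,786.4144
Hospital District: $194,040 × 0.0028 = $543.312
Kestrel Township: $194,040 × 0.0011 = $213.444
City of Northam: $194,040 × 0.00358 = $694.6632
Total = $4,237.8336

$4,237.83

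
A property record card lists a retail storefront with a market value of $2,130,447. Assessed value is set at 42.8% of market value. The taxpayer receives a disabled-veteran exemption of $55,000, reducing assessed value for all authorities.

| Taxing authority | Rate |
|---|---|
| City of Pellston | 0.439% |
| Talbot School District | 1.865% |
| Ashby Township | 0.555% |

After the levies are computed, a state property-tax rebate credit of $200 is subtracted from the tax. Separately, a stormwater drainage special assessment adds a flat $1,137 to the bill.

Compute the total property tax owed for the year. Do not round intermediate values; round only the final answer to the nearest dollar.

$25,434

Assessed value = $2,130,447 × 0.428 = $911,831.316
Taxable value = $911,831.316 − $55,000 = $856,831.316
City of Pellston: $856,831.316 × 0.00439 = $3,761.48947724
Talbot School District: $856,831.316 × 0.01865 = $15,979.9040434
Ashby Township: $856,831.316 × 0.00555 = $4,755.4138038
Levies subtotal = $24,496.80732444
After credit = $24,496.80732444 − $200 = $24,296.80732444
Total = $24,296.80732444 + $1,137 = $25,433.80732444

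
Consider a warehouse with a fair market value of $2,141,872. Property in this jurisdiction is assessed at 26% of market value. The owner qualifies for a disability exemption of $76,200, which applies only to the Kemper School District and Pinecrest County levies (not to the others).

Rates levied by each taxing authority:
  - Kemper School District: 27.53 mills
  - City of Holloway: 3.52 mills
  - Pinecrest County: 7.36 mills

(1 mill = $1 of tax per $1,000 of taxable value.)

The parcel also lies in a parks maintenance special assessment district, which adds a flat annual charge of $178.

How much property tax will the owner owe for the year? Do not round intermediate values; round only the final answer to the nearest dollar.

$18,909

Assessed value = $2,141,872 × 0.26 = $556,886.72
Kemper School District: ($556,886.72 − $76,200) × 0.02753 = $480,686.72 × 0.02753 = $13,233.3054016
City of Holloway: $556,886.72 × 0.00352 = $1,960.2412544
Pinecrest County: ($556,886.72 − $76,200) × 0.00736 = $480,686.72 × 0.00736 = $3,537.8542592
Levies subtotal = $18,731.4009152
Total = $18,731.4009152 + $178 = $18,909.4009152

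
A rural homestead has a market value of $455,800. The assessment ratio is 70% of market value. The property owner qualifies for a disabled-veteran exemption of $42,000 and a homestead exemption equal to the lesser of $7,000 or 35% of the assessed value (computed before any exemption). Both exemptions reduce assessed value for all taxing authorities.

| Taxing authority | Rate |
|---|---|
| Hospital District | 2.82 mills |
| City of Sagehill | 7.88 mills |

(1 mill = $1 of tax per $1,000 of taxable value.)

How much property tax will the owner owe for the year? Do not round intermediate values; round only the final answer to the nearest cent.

$2,889.64

Assessed value = $455,800 × 0.7 = $319,060
Homestead exemption = min($7,000, 35% × $319,060) = min($7,000, $111,671) = $7,000 (dollar cap binds)
Taxable value = $319,060 − $42,000 − $7,000 = $270,060
Hospital District: $270,060 × 0.00282 = $761.5692
City of Sagehill: $270,060 × 0.00788 = $2,128.0728
Total = $2,889.642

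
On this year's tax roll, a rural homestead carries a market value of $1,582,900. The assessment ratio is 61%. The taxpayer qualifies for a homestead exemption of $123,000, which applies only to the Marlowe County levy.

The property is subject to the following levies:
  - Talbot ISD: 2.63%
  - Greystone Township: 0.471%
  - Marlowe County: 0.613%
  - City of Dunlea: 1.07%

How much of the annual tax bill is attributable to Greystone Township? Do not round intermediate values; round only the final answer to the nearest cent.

Assessed value = $1,582,900 × 0.61 = $965,569
Greystone Township taxable value = $965,569 (exemption does not apply)
Greystone Township levy = $965,569 × 0.00471 = $4,547.82999

$4,547.83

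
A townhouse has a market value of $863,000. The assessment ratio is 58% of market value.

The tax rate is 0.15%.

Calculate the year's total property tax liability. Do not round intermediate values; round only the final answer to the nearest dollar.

Assessed value = $863,000 × 0.58 = $500,540
Tax = $500,540 × 0.0015 = $750.81

$751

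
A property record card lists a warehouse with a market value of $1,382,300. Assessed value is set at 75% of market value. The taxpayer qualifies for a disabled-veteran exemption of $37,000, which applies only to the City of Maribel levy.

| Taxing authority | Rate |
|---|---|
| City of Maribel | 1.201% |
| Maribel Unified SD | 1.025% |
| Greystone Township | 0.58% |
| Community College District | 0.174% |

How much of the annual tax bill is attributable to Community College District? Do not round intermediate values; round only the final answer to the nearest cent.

Assessed value = $1,382,300 × 0.75 = $1,036,725
Community College District taxable value = $1,036,725 (exemption does not apply)
Community College District levy = $1,036,725 × 0.00174 = $1,803.9015

$1,803.90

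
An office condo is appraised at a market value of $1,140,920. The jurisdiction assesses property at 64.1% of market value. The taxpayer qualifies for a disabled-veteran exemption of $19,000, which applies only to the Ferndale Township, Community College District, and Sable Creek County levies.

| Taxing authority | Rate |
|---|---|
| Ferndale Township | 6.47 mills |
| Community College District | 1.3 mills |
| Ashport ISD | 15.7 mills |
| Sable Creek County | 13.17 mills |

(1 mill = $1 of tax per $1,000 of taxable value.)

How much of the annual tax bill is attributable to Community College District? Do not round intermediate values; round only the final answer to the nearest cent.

Assessed value = $1,140,920 × 0.641 = $731,329.72
Community College District taxable value = $731,329.72 − $19,000 = $712,329.72
Community College District levy = $712,329.72 × 0.0013 = $926.028636

$926.03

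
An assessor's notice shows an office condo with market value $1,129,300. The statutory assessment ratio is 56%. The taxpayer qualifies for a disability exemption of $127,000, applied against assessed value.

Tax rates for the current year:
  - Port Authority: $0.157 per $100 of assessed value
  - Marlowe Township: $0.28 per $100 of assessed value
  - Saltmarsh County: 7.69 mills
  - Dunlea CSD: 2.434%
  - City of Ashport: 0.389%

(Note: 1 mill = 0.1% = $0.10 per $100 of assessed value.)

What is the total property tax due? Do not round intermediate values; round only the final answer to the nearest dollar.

$20,363

Assessed value = $1,129,300 × 0.56 = $632,408
Taxable value = $632,408 − $127,000 = $505,408
Port Authority: $505,408 × 0.00157 = $793.49056
Marlowe Township: $505,408 × 0.0028 = $1,415.1424
Saltmarsh County: $505,408 × 0.00769 = $3,886.58752
Dunlea CSD: $505,408 × 0.02434 = $12,301.63072
City of Ashport: $505,408 × 0.00389 = $1,966.03712
Total = $20,362.88832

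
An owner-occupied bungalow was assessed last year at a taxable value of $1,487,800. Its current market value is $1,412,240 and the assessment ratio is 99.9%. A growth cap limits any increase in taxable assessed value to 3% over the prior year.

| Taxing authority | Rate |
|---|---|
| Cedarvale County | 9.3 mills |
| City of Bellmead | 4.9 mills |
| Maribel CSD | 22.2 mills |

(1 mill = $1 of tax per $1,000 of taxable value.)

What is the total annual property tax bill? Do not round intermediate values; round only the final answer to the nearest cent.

Uncapped assessed value = $1,412,240 × 0.999 = $1,410,827.76
Cap limit = $1,487,800 × 1.03 = $1,532,434
Taxable assessed value = min($1,410,827.76, $1,532,434) = $1,410,827.76 (cap does not bind)
Cedarvale County: $1,410,827.76 × 0.0093 = $13,120.698168
City of Bellmead: $1,410,827.76 × 0.0049 = $6,913.056024
Maribel CSD: $1,410,827.76 × 0.0222 = $31,320.376272
Total = $51,354.130464

$51,354.13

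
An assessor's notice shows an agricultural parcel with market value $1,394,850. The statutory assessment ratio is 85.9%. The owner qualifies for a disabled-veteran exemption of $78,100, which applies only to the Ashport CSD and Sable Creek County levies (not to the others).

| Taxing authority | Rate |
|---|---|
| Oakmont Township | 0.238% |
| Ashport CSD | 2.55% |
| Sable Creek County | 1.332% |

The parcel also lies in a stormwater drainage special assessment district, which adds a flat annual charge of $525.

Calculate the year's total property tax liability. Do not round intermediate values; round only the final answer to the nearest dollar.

Assessed value = $1,394,850 × 0.859 = $1,198,176.15
Oakmont Township: $1,198,176.15 × 0.00238 = $2,851.659237
Ashport CSD: ($1,198,176.15 − $78,100) × 0.0255 = $1,120,076.15 × 0.0255 = $28,561.941825
Sable Creek County: ($1,198,176.15 − $78,100) × 0.01332 = $1,120,076.15 × 0.01332 = $14,919.414318
Levies subtotal = $46,333.01538
Total = $46,333.01538 + $525 = $46,858.01538

$46,858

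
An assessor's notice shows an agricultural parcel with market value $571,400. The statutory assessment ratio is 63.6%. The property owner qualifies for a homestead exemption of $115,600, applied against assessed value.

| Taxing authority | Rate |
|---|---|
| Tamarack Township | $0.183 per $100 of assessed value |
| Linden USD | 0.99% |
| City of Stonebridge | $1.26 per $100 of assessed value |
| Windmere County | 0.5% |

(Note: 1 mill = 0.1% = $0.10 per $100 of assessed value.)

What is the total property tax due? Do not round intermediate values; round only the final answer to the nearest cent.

$7,268.28

Assessed value = $571,400 × 0.636 = $363,410.4
Taxable value = $363,410.4 − $115,600 = $247,810.4
Tamarack Township: $247,810.4 × 0.00183 = $453.493032
Linden USD: $247,810.4 × 0.0099 = $2,453.32296
City of Stonebridge: $247,810.4 × 0.0126 = $3,122.41104
Windmere County: $247,810.4 × 0.005 = $1,239.052
Total = $7,268.279032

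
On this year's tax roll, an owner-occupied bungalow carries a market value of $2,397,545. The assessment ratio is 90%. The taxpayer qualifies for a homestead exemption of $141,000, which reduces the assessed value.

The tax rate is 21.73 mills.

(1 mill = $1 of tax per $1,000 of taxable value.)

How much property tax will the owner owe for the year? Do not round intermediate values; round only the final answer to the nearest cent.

Assessed value = $2,397,545 × 0.9 = $2,157,790.5
Taxable value = $2,157,790.5 − $141,000 = $2,016,790.5
Tax = $2,016,790.5 × 0.02173 = $43,824.857565

$43,824.86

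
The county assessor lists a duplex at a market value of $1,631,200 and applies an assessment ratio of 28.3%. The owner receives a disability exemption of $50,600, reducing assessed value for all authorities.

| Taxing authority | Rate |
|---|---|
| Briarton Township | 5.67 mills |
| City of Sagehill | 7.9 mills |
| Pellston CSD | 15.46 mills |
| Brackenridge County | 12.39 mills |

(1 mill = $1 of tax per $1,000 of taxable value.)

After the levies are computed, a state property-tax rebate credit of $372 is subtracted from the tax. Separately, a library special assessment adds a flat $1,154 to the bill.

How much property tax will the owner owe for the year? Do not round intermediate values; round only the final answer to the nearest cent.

$17,806.85

Assessed value = $1,631,200 × 0.283 = $461,629.6
Taxable value = $461,629.6 − $50,600 = $411,029.6
Briarton Township: $411,029.6 × 0.00567 = $2,330.537832
City of Sagehill: $411,029.6 × 0.0079 = $3,247.13384
Pellston CSD: $411,029.6 × 0.01546 = $6,354.517616
Brackenridge County: $411,029.6 × 0.01239 = $5,092.656744
Levies subtotal = $17,024.846032
After credit = $17,024.846032 − $372 = $16,652.846032
Total = $16,652.846032 + $1,154 = $17,806.846032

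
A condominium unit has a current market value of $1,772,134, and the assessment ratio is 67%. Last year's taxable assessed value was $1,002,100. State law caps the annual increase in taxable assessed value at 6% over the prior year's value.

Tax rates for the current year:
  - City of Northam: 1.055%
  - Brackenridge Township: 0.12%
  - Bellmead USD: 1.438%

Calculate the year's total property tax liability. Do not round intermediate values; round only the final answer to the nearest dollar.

Uncapped assessed value = $1,772,134 × 0.67 = $1,187,329.78
Cap limit = $1,002,100 × 1.06 = $1,062,226
Taxable assessed value = min($1,187,329.78, $1,062,226) = $1,062,226 (cap binds)
City of Northam: $1,062,226 × 0.01055 = $11,206.4843
Brackenridge Township: $1,062,226 × 0.0012 = $1,274.6712
Bellmead USD: $1,062,226 × 0.01438 = $15,274.80988
Total = $27,755.96538

$27,756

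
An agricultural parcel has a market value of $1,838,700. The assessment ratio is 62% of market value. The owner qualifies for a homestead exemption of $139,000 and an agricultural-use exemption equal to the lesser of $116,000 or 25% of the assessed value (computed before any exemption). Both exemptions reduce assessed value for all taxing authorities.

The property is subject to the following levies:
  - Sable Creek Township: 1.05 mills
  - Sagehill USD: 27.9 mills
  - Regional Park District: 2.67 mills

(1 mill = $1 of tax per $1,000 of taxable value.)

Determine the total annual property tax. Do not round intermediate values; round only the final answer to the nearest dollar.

Assessed value = $1,838,700 × 0.62 = $1,139,994
Agricultural-use exemption = min($116,000, 25% × $1,139,994) = min($116,000, $284,998.5) = $116,000 (dollar cap binds)
Taxable value = $1,139,994 − $139,000 − $116,000 = $884,994
Sable Creek Township: $884,994 × 0.00105 = $929.2437
Sagehill USD: $884,994 × 0.0279 = $24,691.3326
Regional Park District: $884,994 × 0.00267 = $2,362.93398
Total = $27,983.51028

$27,984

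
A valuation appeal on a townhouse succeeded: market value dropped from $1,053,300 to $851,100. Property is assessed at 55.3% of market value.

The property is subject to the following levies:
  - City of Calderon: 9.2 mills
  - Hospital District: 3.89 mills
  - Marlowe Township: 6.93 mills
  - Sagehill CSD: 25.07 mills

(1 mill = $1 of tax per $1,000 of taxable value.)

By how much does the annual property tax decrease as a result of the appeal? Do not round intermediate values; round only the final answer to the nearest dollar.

Old assessed value = $1,053,300 × 0.553 = $582,474.9
New assessed value = $851,100 × 0.553 = $470,658.3
Combined rate = 0.0092 + 0.00389 + 0.00693 + 0.02507 = 0.04509
Old tax = $582,474.9 × 0.04509 = $26,263.793241
New tax = $470,658.3 × 0.04509 = $21,221.982747
Reduction = $26,263.793241 − $21,221.982747 = $5,041.810494

$5,042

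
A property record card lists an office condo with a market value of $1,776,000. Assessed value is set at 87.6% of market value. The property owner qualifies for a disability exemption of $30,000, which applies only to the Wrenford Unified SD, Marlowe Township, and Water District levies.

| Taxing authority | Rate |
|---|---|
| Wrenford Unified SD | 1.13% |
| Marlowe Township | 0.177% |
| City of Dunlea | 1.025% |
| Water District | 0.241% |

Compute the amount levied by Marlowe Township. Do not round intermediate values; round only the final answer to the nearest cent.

$2,700.62

Assessed value = $1,776,000 × 0.876 = $1,555,776
Marlowe Township taxable value = $1,555,776 − $30,000 = $1,525,776
Marlowe Township levy = $1,525,776 × 0.00177 = $2,700.62352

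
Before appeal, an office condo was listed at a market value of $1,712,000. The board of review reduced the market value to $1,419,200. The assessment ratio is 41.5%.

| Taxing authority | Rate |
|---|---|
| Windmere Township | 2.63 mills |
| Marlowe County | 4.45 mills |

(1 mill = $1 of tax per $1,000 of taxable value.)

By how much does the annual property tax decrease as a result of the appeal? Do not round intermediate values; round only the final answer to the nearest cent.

$860.30

Old assessed value = $1,712,000 × 0.415 = $710,480
New assessed value = $1,419,200 × 0.415 = $588,968
Combined rate = 0.00263 + 0.00445 = 0.00708
Old tax = $710,480 × 0.00708 = $5,030.1984
New tax = $588,968 × 0.00708 = $4,169.89344
Reduction = $5,030.1984 − $4,169.89344 = $860.30496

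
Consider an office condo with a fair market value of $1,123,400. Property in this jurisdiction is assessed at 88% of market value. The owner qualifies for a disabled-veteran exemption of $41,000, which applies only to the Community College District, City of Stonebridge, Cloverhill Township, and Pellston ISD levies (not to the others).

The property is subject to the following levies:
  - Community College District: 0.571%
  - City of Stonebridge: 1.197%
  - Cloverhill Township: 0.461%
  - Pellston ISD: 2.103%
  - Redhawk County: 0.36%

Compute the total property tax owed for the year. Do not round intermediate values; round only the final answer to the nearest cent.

Assessed value = $1,123,400 × 0.88 = $988,592
Community College District: ($988,592 − $41,000) × 0.00571 = $947,592 × 0.00571 = $5,410.75032
City of Stonebridge: ($988,592 − $41,000) × 0.01197 = $947,592 × 0.01197 = $11,342.67624
Cloverhill Township: ($988,592 − $41,000) × 0.00461 = $947,592 × 0.00461 = $4,368.39912
Pellston ISD: ($988,592 − $41,000) × 0.02103 = $947,592 × 0.02103 = $19,927.85976
Redhawk County: $988,592 × 0.0036 = $3,558.9312
Total = $44,608.61664

$44,608.62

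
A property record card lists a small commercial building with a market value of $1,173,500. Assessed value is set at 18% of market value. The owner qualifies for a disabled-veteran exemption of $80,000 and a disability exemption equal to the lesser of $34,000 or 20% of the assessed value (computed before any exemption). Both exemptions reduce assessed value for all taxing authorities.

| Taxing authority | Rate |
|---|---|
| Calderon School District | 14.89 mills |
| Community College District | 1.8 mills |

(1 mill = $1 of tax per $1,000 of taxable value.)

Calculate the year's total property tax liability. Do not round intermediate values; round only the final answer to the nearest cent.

Assessed value = $1,173,500 × 0.18 = $211,230
Disability exemption = min($34,000, 20% × $211,230) = min($34,000, $42,246) = $34,000 (dollar cap binds)
Taxable value = $211,230 − $80,000 − $34,000 = $97,230
Calderon School District: $97,230 × 0.01489 = $1,447.7547
Community College District: $97,230 × 0.0018 = $175.014
Total = $1,622.7687

$1,622.77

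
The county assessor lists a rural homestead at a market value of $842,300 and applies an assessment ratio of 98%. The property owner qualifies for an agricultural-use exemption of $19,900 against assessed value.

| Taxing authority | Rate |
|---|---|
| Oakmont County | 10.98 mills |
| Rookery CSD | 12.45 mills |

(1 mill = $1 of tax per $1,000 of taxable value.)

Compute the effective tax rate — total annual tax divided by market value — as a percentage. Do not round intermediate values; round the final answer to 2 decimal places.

2.24%

Assessed value = $842,300 × 0.98 = $825,454
Taxable value = $825,454 − $19,900 = $805,554
Oakmont County: $805,554 × 0.01098 = $8,844.98292
Rookery CSD: $805,554 × 0.01245 = $10,029.1473
Total tax = $18,874.13022
Effective rate = $18,874.13022 ÷ $842,300 = 2.24% of market value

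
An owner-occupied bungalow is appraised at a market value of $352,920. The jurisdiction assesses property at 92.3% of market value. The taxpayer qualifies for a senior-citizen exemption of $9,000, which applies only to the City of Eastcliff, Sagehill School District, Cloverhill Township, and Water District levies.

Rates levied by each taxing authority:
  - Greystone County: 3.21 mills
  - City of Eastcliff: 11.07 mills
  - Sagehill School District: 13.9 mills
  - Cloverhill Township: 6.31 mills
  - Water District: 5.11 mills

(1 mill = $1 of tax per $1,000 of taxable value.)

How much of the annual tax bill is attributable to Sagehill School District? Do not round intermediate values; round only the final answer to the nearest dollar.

$4,403

Assessed value = $352,920 × 0.923 = $325,745.16
Sagehill School District taxable value = $325,745.16 − $9,000 = $316,745.16
Sagehill School District levy = $316,745.16 × 0.0139 = $4,402.757724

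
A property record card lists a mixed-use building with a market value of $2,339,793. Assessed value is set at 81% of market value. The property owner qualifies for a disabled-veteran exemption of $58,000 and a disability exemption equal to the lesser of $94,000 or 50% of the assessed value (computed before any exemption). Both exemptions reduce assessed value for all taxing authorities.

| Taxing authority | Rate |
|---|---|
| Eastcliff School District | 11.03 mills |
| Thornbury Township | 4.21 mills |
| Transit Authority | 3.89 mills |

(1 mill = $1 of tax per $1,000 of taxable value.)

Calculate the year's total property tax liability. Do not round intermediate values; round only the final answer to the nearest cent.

$33,348.03

Assessed value = $2,339,793 × 0.81 = $1,895,232.33
Disability exemption = min($94,000, 50% × $1,895,232.33) = min($94,000, $947,616.165) = $94,000 (dollar cap binds)
Taxable value = $1,895,232.33 − $58,000 − $94,000 = $1,743,232.33
Eastcliff School District: $1,743,232.33 × 0.01103 = $19,227.8525999
Thornbury Township: $1,743,232.33 × 0.00421 = $7,339.0081093
Transit Authority: $1,743,232.33 × 0.00389 = $6,781.1737637
Total = $33,348.0344729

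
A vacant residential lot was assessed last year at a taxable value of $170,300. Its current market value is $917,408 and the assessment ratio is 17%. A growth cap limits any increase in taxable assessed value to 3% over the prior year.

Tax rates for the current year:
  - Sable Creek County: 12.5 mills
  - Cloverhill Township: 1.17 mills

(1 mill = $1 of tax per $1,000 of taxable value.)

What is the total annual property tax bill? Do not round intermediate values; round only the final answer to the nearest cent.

Uncapped assessed value = $917,408 × 0.17 = $155,959.36
Cap limit = $170,300 × 1.03 = $175,409
Taxable assessed value = min($155,959.36, $175,409) = $155,959.36 (cap does not bind)
Sable Creek County: $155,959.36 × 0.0125 = $1,949.492
Cloverhill Township: $155,959.36 × 0.00117 = $182.4724512
Total = $2,131.9644512

$2,131.96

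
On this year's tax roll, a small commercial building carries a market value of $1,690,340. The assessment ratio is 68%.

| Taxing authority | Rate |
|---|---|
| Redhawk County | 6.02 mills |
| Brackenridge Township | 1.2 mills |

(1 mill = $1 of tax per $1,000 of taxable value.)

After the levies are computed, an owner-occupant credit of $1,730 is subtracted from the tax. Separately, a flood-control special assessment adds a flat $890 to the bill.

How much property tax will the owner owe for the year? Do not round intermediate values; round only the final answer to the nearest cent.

Assessed value = $1,690,340 × 0.68 = $1,149,431.2
Redhawk County: $1,149,431.2 × 0.00602 = $6,919.575824
Brackenridge Township: $1,149,431.2 × 0.0012 = $1,379.31744
Levies subtotal = $8,298.893264
After credit = $8,298.893264 − $1,730 = $6,568.893264
Total = $6,568.893264 + $890 = $7,458.893264

$7,458.89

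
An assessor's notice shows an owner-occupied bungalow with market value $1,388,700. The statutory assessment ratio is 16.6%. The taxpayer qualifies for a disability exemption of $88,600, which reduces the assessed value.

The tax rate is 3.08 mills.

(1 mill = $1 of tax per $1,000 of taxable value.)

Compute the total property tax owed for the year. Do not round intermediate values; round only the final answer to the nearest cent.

Assessed value = $1,388,700 × 0.166 = $230,524.2
Taxable value = $230,524.2 − $88,600 = $141,924.2
Tax = $141,924.2 × 0.00308 = $437.126536

$437.13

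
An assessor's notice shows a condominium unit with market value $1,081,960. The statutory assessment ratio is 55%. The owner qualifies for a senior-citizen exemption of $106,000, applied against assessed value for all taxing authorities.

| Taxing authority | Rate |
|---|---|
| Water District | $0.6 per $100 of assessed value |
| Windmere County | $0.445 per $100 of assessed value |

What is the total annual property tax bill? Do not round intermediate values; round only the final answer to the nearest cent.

Assessed value = $1,081,960 × 0.55 = $595,078
Taxable value = $595,078 − $106,000 = $489,078
Water District: $489,078 × 0.006 = $2,934.468
Windmere County: $489,078 × 0.00445 = $2,176.3971
Total = $2,934.468 + $2,176.3971 = $5,110.8651

$5,110.87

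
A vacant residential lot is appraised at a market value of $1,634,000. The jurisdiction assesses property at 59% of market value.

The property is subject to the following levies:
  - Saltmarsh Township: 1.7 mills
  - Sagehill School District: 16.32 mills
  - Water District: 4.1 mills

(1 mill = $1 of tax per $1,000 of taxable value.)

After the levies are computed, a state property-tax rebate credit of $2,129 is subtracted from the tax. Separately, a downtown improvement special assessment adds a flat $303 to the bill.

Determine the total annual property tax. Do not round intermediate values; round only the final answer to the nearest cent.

Assessed value = $1,634,000 × 0.59 = $964,060
Saltmarsh Township: $964,060 × 0.0017 = $1,638.902
Sagehill School District: $964,060 × 0.01632 = $15,733.4592
Water District: $964,060 × 0.0041 = $3,952.646
Levies subtotal = $21,325.0072
After credit = $21,325.0072 − $2,129 = $19,196.0072
Total = $19,196.0072 + $303 = $19,499.0072

$19,499.01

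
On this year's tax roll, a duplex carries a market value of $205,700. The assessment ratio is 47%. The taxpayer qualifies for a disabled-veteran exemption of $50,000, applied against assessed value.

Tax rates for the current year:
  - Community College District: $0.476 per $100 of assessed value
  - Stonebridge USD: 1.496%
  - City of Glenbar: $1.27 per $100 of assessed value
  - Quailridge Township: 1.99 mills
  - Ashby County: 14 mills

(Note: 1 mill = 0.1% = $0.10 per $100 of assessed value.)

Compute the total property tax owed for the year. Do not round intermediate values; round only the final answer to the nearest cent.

$2,259.73

Assessed value = $205,700 × 0.47 = $96,679
Taxable value = $96,679 − $50,000 = $46,679
Community College District: $46,679 × 0.00476 = $222.19204
Stonebridge USD: $46,679 × 0.01496 = $698.31784
City of Glenbar: $46,679 × 0.0127 = $592.8233
Quailridge Township: $46,679 × 0.00199 = $92.89121
Ashby County: $46,679 × 0.014 = $653.506
Total = $2,259.73039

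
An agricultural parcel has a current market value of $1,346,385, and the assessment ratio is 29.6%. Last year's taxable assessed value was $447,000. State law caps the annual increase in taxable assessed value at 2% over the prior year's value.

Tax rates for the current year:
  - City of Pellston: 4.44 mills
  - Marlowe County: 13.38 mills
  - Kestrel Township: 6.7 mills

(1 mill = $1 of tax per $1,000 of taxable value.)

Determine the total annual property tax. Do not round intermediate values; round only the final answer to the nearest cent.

Uncapped assessed value = $1,346,385 × 0.296 = $398,529.96
Cap limit = $447,000 × 1.02 = $455,940
Taxable assessed value = min($398,529.96, $455,940) = $398,529.96 (cap does not bind)
City of Pellston: $398,529.96 × 0.00444 = $1,769.4730224
Marlowe County: $398,529.96 × 0.01338 = $5,332.3308648
Kestrel Township: $398,529.96 × 0.0067 = $2,670.150732
Total = $9,771.9546192

$9,771.95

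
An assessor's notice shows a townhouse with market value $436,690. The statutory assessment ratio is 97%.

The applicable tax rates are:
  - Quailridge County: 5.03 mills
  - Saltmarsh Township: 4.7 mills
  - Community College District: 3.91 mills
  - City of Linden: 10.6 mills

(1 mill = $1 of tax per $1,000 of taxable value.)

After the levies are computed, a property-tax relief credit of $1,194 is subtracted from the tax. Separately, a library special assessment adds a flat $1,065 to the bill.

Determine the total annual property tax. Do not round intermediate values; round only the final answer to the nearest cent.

Assessed value = $436,690 × 0.97 = $423,589.3
Quailridge County: $423,589.3 × 0.00503 = $2,130.654179
Saltmarsh Township: $423,589.3 × 0.0047 = $1,990.86971
Community College District: $423,589.3 × 0.00391 = $1,656.234163
City of Linden: $423,589.3 × 0.0106 = $4,490.04658
Levies subtotal = $10,267.804632
After credit = $10,267.804632 − $1,194 = $9,073.804632
Total = $9,073.804632 + $1,065 = $10,138.804632

$10,138.80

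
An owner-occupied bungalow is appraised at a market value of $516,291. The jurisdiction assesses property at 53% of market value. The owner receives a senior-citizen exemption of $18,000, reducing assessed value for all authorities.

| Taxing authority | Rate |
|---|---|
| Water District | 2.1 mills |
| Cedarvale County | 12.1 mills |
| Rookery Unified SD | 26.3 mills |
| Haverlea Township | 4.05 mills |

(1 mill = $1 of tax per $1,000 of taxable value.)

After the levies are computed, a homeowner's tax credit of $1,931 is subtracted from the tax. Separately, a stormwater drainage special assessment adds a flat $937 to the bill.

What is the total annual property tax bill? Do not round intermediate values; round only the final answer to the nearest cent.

Assessed value = $516,291 × 0.53 = $273,634.23
Taxable value = $273,634.23 − $18,000 = $255,634.23
Water District: $255,634.23 × 0.0021 = $536.831883
Cedarvale County: $255,634.23 × 0.0121 = $3,093.174183
Rookery Unified SD: $255,634.23 × 0.0263 = $6,723.180249
Haverlea Township: $255,634.23 × 0.00405 = $1,035.3186315
Levies subtotal = $11,388.5049465
After credit = $11,388.5049465 − $1,931 = $9,457.5049465
Total = $9,457.5049465 + $937 = $10,394.5049465

$10,394.50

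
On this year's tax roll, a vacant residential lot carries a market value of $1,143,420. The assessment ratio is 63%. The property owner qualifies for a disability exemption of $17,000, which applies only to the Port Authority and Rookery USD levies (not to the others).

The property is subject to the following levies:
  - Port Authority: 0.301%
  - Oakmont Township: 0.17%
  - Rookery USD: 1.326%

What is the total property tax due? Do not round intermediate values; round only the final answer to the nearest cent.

Assessed value = $1,143,420 × 0.63 = $720,354.6
Port Authority: ($720,354.6 − $17,000) × 0.00301 = $703,354.6 × 0.00301 = $2,117.097346
Oakmont Township: $720,354.6 × 0.0017 = $1,224.60282
Rookery USD: ($720,354.6 − $17,000) × 0.01326 = $703,354.6 × 0.01326 = $9,326.481996
Total = $12,668.182162

$12,668.18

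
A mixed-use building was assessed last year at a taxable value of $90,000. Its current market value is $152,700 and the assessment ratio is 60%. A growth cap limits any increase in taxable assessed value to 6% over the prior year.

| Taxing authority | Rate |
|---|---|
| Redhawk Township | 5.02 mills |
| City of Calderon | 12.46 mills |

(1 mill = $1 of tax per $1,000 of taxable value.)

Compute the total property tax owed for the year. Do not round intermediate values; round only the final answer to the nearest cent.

$1,601.52

Uncapped assessed value = $152,700 × 0.6 = $91,620
Cap limit = $90,000 × 1.06 = $95,400
Taxable assessed value = min($91,620, $95,400) = $91,620 (cap does not bind)
Redhawk Township: $91,620 × 0.00502 = $459.9324
City of Calderon: $91,620 × 0.01246 = $1,141.5852
Total = $1,601.5176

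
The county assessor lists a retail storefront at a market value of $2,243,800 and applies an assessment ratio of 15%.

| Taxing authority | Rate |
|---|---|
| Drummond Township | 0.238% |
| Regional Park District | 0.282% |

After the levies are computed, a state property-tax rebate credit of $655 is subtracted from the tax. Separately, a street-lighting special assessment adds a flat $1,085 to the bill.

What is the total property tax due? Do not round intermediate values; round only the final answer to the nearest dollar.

Assessed value = $2,243,800 × 0.15 = $336,570
Drummond Township: $336,570 × 0.00238 = $801.0366
Regional Park District: $336,570 × 0.00282 = $949.1274
Levies subtotal = $1,750.164
After credit = $1,750.164 − $655 = $1,095.164
Total = $1,095.164 + $1,085 = $2,180.164

$2,180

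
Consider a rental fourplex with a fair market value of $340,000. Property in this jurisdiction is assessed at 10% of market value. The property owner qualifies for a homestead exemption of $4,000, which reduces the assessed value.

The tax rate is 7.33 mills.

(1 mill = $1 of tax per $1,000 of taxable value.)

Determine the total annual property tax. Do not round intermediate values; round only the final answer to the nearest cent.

$219.90

Assessed value = $340,000 × 0.1 = $34,000
Taxable value = $34,000 − $4,000 = $30,000
Tax = $30,000 × 0.00733 = $219.9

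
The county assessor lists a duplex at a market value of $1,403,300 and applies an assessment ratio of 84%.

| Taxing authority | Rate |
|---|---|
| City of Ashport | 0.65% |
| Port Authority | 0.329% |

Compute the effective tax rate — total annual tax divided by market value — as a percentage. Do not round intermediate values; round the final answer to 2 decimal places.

Assessed value = $1,403,300 × 0.84 = $1,178,772
City of Ashport: $1,178,772 × 0.0065 = $7,662.018
Port Authority: $1,178,772 × 0.00329 = $3,878.15988
Total tax = $11,540.17788
Effective rate = $11,540.17788 ÷ $1,403,300 = 0.82% of market value

0.82%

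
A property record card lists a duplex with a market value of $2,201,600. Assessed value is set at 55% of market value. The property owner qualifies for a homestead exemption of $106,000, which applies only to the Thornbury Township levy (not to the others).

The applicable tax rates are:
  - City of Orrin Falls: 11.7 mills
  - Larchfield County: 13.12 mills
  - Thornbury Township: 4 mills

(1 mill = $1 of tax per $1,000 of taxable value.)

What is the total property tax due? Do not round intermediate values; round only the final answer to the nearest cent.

$34,473.56

Assessed value = $2,201,600 × 0.55 = $1,210,880
City of Orrin Falls: $1,210,880 × 0.0117 = $14,167.296
Larchfield County: $1,210,880 × 0.01312 = $15,886.7456
Thornbury Township: ($1,210,880 − $106,000) × 0.004 = $1,104,880 × 0.004 = $4,419.52
Total = $34,473.5616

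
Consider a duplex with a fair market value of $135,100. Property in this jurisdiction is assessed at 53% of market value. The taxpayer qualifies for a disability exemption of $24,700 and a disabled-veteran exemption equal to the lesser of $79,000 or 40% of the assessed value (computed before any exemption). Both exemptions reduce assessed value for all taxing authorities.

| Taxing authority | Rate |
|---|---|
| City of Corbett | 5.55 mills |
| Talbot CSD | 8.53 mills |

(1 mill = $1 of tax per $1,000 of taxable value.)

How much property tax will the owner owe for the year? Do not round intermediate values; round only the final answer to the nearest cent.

$257.13

Assessed value = $135,100 × 0.53 = $71,603
Disabled-veteran exemption = min($79,000, 40% × $71,603) = min($79,000, $28,641.2) = $28,641.2 (percentage binds)
Taxable value = $71,603 − $24,700 − $28,641.2 = $18,261.8
City of Corbett: $18,261.8 × 0.00555 = $101.35299
Talbot CSD: $18,261.8 × 0.00853 = $155.773154
Total = $257.126144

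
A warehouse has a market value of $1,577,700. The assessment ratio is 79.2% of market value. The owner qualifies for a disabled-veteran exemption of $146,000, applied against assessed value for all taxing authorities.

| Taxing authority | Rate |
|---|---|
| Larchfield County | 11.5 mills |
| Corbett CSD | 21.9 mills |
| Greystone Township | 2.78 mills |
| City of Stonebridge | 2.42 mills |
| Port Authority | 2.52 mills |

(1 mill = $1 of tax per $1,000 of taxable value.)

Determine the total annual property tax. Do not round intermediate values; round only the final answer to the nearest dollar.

Assessed value = $1,577,700 × 0.792 = $1,249,538.4
Taxable value = $1,249,538.4 − $146,000 = $1,103,538.4
Larchfield County: $1,103,538.4 × 0.0115 = $12,690.6916
Corbett CSD: $1,103,538.4 × 0.0219 = $24,167.49096
Greystone Township: $1,103,538.4 × 0.00278 = $3,067.836752
City of Stonebridge: $1,103,538.4 × 0.00242 = $2,670.562928
Port Authority: $1,103,538.4 × 0.00252 = $2,780.916768
Total = $12,690.6916 + $24,167.49096 + $3,067.836752 + $2,670.562928 + $2,780.916768 = $45,377.499008

$45,377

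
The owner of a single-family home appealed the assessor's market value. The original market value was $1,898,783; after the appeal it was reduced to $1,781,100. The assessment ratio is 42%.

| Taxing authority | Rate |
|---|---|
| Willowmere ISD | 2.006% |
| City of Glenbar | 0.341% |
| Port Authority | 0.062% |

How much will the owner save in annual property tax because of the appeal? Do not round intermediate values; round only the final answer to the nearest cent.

$1,190.69

Old assessed value = $1,898,783 × 0.42 = $797,488.86
New assessed value = $1,781,100 × 0.42 = $748,062
Combined rate = 0.02006 + 0.00341 + 0.00062 = 0.02409
Old tax = $797,488.86 × 0.02409 = $19,211.5066374
New tax = $748,062 × 0.02409 = $18,020.81358
Reduction = $19,211.5066374 − $18,020.81358 = $1,190.6930574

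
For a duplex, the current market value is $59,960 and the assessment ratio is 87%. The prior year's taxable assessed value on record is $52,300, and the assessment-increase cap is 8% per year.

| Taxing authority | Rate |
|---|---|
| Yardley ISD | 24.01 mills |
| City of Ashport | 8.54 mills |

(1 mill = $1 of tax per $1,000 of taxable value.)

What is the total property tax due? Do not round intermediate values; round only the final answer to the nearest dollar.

$1,698

Uncapped assessed value = $59,960 × 0.87 = $52,165.2
Cap limit = $52,300 × 1.08 = $56,484
Taxable assessed value = min($52,165.2, $56,484) = $52,165.2 (cap does not bind)
Yardley ISD: $52,165.2 × 0.02401 = $1,252.486452
City of Ashport: $52,165.2 × 0.00854 = $445.490808
Total = $1,697.97726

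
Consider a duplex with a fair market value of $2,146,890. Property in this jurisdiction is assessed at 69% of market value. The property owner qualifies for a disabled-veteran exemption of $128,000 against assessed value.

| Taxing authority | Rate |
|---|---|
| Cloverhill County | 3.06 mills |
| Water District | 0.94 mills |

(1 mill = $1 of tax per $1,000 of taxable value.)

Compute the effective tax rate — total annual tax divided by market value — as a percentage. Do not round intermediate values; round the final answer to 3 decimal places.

Assessed value = $2,146,890 × 0.69 = $1,481,354.1
Taxable value = $1,481,354.1 − $128,000 = $1,353,354.1
Cloverhill County: $1,353,354.1 × 0.00306 = $4,141.263546
Water District: $1,353,354.1 × 0.00094 = $1,272.152854
Total tax = $5,413.4164
Effective rate = $5,413.4164 ÷ $2,146,890 = 0.252% of market value

0.252%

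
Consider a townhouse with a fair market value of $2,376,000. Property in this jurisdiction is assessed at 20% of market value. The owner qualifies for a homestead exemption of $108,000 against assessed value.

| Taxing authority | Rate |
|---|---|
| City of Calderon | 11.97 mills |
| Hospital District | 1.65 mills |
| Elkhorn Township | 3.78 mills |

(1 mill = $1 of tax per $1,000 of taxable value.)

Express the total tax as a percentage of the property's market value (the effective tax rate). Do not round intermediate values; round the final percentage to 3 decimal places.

0.269%

Assessed value = $2,376,000 × 0.2 = $475,200
Taxable value = $475,200 − $108,000 = $367,200
City of Calderon: $367,200 × 0.01197 = $4,395.384
Hospital District: $367,200 × 0.00165 = $605.88
Elkhorn Township: $367,200 × 0.00378 = $1,388.016
Total tax = $6,389.28
Effective rate = $6,389.28 ÷ $2,376,000 = 0.269% of market value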